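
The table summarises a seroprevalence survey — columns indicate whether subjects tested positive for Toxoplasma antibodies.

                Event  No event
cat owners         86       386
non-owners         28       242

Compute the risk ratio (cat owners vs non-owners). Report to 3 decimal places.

RR = 1.757

risk, cat owners = 86/472 = 0.1822
risk, non-owners = 28/270 = 0.1037
RR = 0.1822 / 0.1037 = 1.757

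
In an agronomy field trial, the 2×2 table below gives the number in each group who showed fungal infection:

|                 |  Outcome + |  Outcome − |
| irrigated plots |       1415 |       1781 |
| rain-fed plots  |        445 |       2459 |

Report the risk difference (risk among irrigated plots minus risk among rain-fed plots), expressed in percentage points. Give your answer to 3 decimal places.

risk, irrigated plots = 1415/3196 = 0.4427
risk, rain-fed plots = 445/2904 = 0.1532
risk difference = 0.4427 − 0.1532 = 0.2895 → 28.950 percentage points

28.950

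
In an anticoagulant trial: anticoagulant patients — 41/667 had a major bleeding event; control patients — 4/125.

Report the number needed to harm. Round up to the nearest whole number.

NNH ≈ 34

risk, anticoagulant patients = 41/667 = 0.061469
risk, control patients = 4/125 = 0.032000
absolute risk difference = 0.029469
1 / 0.029469 = 33.934 → round up → 34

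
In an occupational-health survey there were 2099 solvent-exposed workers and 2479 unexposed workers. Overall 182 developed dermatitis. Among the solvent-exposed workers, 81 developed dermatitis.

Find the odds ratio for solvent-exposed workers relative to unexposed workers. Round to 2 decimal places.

solvent-exposed workers without the outcome: 2099 − 81 = 2018
unexposed workers with the outcome: 182 − 81 = 101
unexposed workers without the outcome: 2479 − 101 = 2378
odds, solvent-exposed workers = 81/2018 = 0.04014
odds, unexposed workers = 101/2378 = 0.04247
OR = 0.04014 / 0.04247 = 0.95

OR ≈ 0.95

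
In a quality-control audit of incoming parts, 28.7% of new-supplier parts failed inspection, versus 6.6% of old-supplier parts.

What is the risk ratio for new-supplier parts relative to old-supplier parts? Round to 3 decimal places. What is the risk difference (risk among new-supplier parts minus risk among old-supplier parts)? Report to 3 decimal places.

RR = 0.2870 / 0.0660 = 4.348
risk difference = 0.2870 − 0.0660 = 0.221

RR = 4.348; RD = 0.221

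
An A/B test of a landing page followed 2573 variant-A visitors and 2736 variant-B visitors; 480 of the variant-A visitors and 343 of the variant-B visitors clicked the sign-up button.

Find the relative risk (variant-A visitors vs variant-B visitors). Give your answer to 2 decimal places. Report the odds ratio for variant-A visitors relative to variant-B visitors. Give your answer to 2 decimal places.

RR = 1.49; OR = 1.60

risk, variant-A visitors = 480/2573 = 0.1866
risk, variant-B visitors = 343/2736 = 0.1254
RR = 0.1866 / 0.1254 = 1.49
OR = (480 × 2393) / (2093 × 343) = 1148640/717899 ≈ 1.60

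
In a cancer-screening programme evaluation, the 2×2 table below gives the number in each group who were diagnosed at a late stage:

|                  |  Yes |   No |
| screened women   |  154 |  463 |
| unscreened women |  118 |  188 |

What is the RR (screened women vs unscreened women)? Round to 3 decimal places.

risk, screened women = 154/617 = 0.2496
risk, unscreened women = 118/306 = 0.3856
RR = 0.2496 / 0.3856 = 0.647

RR: 0.647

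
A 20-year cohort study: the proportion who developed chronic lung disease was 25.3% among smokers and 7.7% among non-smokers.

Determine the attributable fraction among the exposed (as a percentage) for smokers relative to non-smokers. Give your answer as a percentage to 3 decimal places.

AR% = (0.2530 − 0.0770) / 0.2530 = 0.6957 → 69.565%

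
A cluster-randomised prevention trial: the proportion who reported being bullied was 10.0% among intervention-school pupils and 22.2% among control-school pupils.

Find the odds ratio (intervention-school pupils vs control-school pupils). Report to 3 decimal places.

odds, intervention-school pupils = 0.1000/0.9000 = 0.1111
odds, control-school pupils = 0.2220/0.7780 = 0.2853
OR = 0.1111 / 0.2853 = 0.389

OR ≈ 0.389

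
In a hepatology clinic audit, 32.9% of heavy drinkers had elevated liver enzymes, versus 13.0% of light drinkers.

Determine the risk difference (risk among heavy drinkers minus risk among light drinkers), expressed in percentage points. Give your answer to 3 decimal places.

risk difference = 0.3290 − 0.1300 = 0.1990 → 19.900 percentage points

RD = 19.900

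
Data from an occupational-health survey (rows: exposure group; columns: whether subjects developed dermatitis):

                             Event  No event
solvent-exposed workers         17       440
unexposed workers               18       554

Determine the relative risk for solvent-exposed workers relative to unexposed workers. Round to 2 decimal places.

1.18

risk, solvent-exposed workers = 17/457 = 0.03720
risk, unexposed workers = 18/572 = 0.03147
RR = 0.03720 / 0.03147 = 1.18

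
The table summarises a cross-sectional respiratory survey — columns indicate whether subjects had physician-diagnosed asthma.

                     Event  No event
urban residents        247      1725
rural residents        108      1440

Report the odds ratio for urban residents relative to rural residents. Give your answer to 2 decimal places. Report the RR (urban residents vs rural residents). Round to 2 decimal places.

OR = 1.91; RR = 1.80

OR = (247 × 1440) / (1725 × 108) = 355680/186300 ≈ 1.91
risk, urban residents = 247/1972 = 0.1253
risk, rural residents = 108/1548 = 0.0698
RR = 0.1253 / 0.0698 = 1.80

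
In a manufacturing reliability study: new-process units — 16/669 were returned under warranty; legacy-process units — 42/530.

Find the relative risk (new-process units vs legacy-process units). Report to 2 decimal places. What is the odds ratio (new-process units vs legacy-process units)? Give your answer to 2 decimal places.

risk, new-process units = 16/669 = 0.02392
risk, legacy-process units = 42/530 = 0.07925
RR = 0.02392 / 0.07925 = 0.30
OR = (16 × 488) / (653 × 42) = 7808/27426 ≈ 0.28

RR = 0.30; OR = 0.28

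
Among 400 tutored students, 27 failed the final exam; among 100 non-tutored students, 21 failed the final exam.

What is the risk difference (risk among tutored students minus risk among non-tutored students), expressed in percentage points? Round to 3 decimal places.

RD: -14.250

risk, tutored students = 27/400 = 0.0675
risk, non-tutored students = 21/100 = 0.2100
risk difference = 0.0675 − 0.2100 = -0.1425 → -14.250 percentage points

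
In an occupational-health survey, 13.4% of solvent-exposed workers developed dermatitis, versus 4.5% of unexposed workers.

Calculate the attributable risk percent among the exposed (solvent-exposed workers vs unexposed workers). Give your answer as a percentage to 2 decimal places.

AR% = (0.13400 − 0.04500) / 0.13400 = 0.6642 → 66.42%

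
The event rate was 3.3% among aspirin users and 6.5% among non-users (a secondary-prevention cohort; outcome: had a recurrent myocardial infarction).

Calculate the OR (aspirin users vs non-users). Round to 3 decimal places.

odds, aspirin users = 0.03300/0.96700 = 0.03413
odds, non-users = 0.06500/0.93500 = 0.06952
OR = 0.03413 / 0.06952 = 0.491

OR: 0.491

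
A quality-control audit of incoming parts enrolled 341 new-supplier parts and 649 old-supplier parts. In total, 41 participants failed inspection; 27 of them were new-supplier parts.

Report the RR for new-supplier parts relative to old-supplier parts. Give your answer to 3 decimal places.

new-supplier parts without the outcome: 341 − 27 = 314
old-supplier parts with the outcome: 41 − 27 = 14
old-supplier parts without the outcome: 649 − 14 = 635
risk, new-supplier parts = 27/341 = 0.07918
risk, old-supplier parts = 14/649 = 0.02157
RR = 0.07918 / 0.02157 = 3.671

3.671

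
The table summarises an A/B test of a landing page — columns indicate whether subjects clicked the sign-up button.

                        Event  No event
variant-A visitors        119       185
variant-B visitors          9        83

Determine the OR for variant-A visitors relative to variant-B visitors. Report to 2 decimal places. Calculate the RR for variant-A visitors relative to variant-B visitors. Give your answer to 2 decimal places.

OR = 5.93; RR = 4.00

OR = (119 × 83) / (185 × 9) = 9877/1665 ≈ 5.93
risk, variant-A visitors = 119/304 = 0.3914
risk, variant-B visitors = 9/92 = 0.0978
RR = 0.3914 / 0.0978 = 4.00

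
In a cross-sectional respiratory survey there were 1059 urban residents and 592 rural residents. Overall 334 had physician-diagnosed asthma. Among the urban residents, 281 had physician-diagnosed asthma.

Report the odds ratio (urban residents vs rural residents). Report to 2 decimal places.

urban residents without the outcome: 1059 − 281 = 778
rural residents with the outcome: 334 − 281 = 53
rural residents without the outcome: 592 − 53 = 539
odds, urban residents = 281/778 = 0.3612
odds, rural residents = 53/539 = 0.0983
OR = 0.3612 / 0.0983 = 3.67

OR = 3.67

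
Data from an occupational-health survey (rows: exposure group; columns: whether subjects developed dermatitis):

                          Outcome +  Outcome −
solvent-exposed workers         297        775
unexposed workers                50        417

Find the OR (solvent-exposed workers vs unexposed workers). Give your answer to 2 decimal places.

odds, solvent-exposed workers = 297/775 = 0.3832
odds, unexposed workers = 50/417 = 0.1199
OR = 0.3832 / 0.1199 = 3.20

OR: 3.20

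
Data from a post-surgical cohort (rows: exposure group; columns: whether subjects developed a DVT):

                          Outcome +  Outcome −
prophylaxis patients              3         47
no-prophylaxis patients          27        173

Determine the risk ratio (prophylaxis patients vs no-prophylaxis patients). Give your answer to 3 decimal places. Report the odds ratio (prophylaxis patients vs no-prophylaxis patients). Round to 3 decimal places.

risk, prophylaxis patients = 3/50 = 0.0600
risk, no-prophylaxis patients = 27/200 = 0.1350
RR = 0.0600 / 0.1350 = 0.444
OR = (3 × 173) / (47 × 27) = 519/1269 ≈ 0.409

RR = 0.444; OR = 0.409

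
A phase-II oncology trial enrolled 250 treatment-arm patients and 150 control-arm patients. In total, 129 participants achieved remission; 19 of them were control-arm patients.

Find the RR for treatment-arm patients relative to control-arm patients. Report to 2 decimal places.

treatment-arm patients with the outcome: 129 − 19 = 110
treatment-arm patients without the outcome: 250 − 110 = 140
control-arm patients without the outcome: 150 − 19 = 131
risk, treatment-arm patients = 110/250 = 0.4400
risk, control-arm patients = 19/150 = 0.1267
RR = 0.4400 / 0.1267 = 3.47

3.47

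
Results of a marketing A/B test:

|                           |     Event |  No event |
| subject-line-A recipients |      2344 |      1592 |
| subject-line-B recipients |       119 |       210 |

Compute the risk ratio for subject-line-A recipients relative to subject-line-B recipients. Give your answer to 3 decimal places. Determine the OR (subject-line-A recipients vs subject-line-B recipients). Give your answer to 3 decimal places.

RR = 1.646; OR = 2.598

risk, subject-line-A recipients = 2344/3936 = 0.5955
risk, subject-line-B recipients = 119/329 = 0.3617
RR = 0.5955 / 0.3617 = 1.646
OR = (2344 × 210) / (1592 × 119) = 492240/189448 ≈ 2.598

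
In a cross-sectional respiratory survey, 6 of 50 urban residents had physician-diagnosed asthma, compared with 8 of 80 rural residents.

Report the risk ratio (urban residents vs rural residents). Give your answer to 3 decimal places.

risk, urban residents = 6/50 = 0.1200
risk, rural residents = 8/80 = 0.1000
RR = 0.1200 / 0.1000 = 1.200

RR = 1.200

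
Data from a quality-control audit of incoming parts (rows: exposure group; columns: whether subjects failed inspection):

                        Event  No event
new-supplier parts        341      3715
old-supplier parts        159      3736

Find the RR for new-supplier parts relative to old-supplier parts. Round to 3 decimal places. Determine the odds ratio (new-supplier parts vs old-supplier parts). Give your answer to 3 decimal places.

RR = 2.060; OR = 2.157

risk, new-supplier parts = 341/4056 = 0.08407
risk, old-supplier parts = 159/3895 = 0.04082
RR = 0.08407 / 0.04082 = 2.060
odds, new-supplier parts = 341/3715 = 0.09179
odds, old-supplier parts = 159/3736 = 0.04256
OR = 0.09179 / 0.04256 = 2.157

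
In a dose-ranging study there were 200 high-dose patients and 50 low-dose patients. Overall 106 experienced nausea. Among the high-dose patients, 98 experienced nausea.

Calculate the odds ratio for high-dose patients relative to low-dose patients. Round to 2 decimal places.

5.04

high-dose patients without the outcome: 200 − 98 = 102
low-dose patients with the outcome: 106 − 98 = 8
low-dose patients without the outcome: 50 − 8 = 42
OR = (98 × 42) / (102 × 8) = 4116/816 ≈ 5.04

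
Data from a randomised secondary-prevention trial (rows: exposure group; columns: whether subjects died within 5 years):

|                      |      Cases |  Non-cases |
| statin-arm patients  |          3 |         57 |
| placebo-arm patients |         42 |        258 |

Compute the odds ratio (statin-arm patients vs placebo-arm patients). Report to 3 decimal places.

OR = (3 × 258) / (57 × 42) = 774/2394 ≈ 0.323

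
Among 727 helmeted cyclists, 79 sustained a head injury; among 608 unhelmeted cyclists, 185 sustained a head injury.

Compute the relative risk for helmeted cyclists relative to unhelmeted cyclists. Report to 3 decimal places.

risk, helmeted cyclists = 79/727 = 0.1087
risk, unhelmeted cyclists = 185/608 = 0.3043
RR = 0.1087 / 0.3043 = 0.357

RR: 0.357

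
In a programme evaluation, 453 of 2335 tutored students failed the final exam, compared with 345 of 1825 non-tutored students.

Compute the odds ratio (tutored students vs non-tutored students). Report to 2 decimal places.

odds, tutored students = 453/1882 = 0.2407
odds, non-tutored students = 345/1480 = 0.2331
OR = 0.2407 / 0.2331 = 1.03

OR = 1.03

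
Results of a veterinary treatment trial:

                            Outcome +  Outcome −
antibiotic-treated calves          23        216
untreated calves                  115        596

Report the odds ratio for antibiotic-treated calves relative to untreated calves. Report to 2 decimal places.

OR = (23 × 596) / (216 × 115) = 13708/24840 ≈ 0.55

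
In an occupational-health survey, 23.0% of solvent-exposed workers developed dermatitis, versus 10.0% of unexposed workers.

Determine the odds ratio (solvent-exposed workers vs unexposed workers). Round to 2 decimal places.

odds, solvent-exposed workers = 0.2300/0.7700 = 0.2987
odds, unexposed workers = 0.1000/0.9000 = 0.1111
OR = 0.2987 / 0.1111 = 2.69

OR = 2.69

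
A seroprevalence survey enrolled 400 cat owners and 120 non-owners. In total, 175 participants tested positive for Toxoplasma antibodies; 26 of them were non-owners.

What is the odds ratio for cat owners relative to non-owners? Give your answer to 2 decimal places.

cat owners with the outcome: 175 − 26 = 149
cat owners without the outcome: 400 − 149 = 251
non-owners without the outcome: 120 − 26 = 94
odds, cat owners = 149/251 = 0.5936
odds, non-owners = 26/94 = 0.2766
OR = 0.5936 / 0.2766 = 2.15

OR: 2.15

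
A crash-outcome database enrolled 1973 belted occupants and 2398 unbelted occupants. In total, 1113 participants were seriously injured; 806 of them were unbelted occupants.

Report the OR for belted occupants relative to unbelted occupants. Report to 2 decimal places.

0.36

belted occupants with the outcome: 1113 − 806 = 307
belted occupants without the outcome: 1973 − 307 = 1666
unbelted occupants without the outcome: 2398 − 806 = 1592
OR = (307 × 1592) / (1666 × 806) = 488744/1342796 ≈ 0.36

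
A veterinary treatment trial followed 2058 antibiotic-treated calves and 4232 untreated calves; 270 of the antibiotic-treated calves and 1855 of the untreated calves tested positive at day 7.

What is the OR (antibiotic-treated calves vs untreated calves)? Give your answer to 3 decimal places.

OR = (270 × 2377) / (1788 × 1855) = 641790/3316740 ≈ 0.194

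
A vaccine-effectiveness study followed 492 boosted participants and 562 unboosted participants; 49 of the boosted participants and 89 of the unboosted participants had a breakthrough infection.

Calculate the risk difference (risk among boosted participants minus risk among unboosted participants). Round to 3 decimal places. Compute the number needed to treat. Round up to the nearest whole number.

risk, boosted participants = 49/492 = 0.0996
risk, unboosted participants = 89/562 = 0.1584
risk difference = 0.0996 − 0.1584 = -0.059
absolute risk difference = 0.058769
1 / 0.058769 = 17.016 → round up → 18

RD = -0.059; NNT = 18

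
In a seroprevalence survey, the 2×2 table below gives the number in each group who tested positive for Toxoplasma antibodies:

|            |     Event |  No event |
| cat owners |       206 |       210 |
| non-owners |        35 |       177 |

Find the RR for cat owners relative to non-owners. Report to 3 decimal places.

risk, cat owners = 206/416 = 0.4952
risk, non-owners = 35/212 = 0.1651
RR = 0.4952 / 0.1651 = 2.999

2.999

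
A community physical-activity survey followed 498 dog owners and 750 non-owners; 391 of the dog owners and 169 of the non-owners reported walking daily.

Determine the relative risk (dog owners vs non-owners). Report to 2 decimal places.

3.48

risk, dog owners = 391/498 = 0.7851
risk, non-owners = 169/750 = 0.2253
RR = 0.7851 / 0.2253 = 3.48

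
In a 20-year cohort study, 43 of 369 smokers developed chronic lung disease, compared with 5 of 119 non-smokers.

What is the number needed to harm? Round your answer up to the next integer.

risk, smokers = 43/369 = 0.116531
risk, non-smokers = 5/119 = 0.042017
absolute risk difference = 0.074514
1 / 0.074514 = 13.420 → round up → 14

NNH ≈ 14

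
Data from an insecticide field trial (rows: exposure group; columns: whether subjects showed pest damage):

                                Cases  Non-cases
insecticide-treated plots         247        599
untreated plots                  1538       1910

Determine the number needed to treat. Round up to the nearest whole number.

7

risk, insecticide-treated plots = 247/846 = 0.291962
risk, untreated plots = 1538/3448 = 0.446056
absolute risk difference = 0.154094
1 / 0.154094 = 6.490 → round up → 7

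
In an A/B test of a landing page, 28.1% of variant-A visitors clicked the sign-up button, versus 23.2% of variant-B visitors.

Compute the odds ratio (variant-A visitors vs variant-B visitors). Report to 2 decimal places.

OR = 1.29

odds, variant-A visitors = 0.2810/0.7190 = 0.3908
odds, variant-B visitors = 0.2320/0.7680 = 0.3021
OR = 0.3908 / 0.3021 = 1.29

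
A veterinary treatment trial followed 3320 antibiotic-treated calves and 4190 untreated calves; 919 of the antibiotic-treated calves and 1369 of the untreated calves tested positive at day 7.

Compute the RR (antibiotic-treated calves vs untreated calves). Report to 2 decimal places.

risk, antibiotic-treated calves = 919/3320 = 0.2768
risk, untreated calves = 1369/4190 = 0.3267
RR = 0.2768 / 0.3267 = 0.85

RR ≈ 0.85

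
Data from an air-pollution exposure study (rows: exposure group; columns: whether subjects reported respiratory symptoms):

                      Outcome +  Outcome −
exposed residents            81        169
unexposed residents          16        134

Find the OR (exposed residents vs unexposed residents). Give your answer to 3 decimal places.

OR = (81 × 134) / (169 × 16) = 10854/2704 ≈ 4.014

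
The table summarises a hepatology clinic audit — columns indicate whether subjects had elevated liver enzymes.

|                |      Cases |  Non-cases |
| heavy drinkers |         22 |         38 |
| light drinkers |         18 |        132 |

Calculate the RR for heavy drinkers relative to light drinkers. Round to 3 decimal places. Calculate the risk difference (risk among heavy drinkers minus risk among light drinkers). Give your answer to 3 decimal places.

RR = 3.056; RD = 0.247

risk, heavy drinkers = 22/60 = 0.3667
risk, light drinkers = 18/150 = 0.1200
RR = 0.3667 / 0.1200 = 3.056
risk difference = 0.3667 − 0.1200 = 0.247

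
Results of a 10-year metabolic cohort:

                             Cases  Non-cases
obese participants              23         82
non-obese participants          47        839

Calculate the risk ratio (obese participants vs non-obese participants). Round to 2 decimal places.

risk, obese participants = 23/105 = 0.2190
risk, non-obese participants = 47/886 = 0.0530
RR = 0.2190 / 0.0530 = 4.13

RR: 4.13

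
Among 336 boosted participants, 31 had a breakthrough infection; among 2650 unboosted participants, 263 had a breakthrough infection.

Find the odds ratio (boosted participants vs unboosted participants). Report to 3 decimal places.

OR: 0.922

odds, boosted participants = 31/305 = 0.1016
odds, unboosted participants = 263/2387 = 0.1102
OR = 0.1016 / 0.1102 = 0.922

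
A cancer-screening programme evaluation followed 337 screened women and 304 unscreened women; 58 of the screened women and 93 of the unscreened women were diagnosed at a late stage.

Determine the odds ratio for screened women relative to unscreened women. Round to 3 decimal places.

OR = (58 × 211) / (279 × 93) = 12238/25947 ≈ 0.472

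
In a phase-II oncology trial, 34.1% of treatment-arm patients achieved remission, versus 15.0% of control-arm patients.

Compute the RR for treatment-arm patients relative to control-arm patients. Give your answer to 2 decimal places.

RR = 0.3410 / 0.1500 = 2.27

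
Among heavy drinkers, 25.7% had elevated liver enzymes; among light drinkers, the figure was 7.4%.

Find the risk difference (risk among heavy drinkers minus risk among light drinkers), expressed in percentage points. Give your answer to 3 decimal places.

18.300

risk difference = 0.2570 − 0.0740 = 0.1830 → 18.300 percentage points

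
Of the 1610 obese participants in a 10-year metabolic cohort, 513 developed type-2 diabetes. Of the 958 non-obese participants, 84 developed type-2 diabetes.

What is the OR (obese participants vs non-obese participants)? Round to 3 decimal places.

4.866

odds, obese participants = 513/1097 = 0.4676
odds, non-obese participants = 84/874 = 0.0961
OR = 0.4676 / 0.0961 = 4.866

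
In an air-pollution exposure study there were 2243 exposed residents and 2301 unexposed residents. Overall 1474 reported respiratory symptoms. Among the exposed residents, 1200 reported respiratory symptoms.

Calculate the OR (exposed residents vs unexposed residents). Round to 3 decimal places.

exposed residents without the outcome: 2243 − 1200 = 1043
unexposed residents with the outcome: 1474 − 1200 = 274
unexposed residents without the outcome: 2301 − 274 = 2027
OR = (1200 × 2027) / (1043 × 274) = 2432400/285782 ≈ 8.511

8.511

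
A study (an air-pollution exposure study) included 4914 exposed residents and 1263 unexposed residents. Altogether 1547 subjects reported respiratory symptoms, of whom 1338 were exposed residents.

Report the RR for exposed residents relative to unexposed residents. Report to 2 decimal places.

1.65

exposed residents without the outcome: 4914 − 1338 = 3576
unexposed residents with the outcome: 1547 − 1338 = 209
unexposed residents without the outcome: 1263 − 209 = 1054
risk, exposed residents = 1338/4914 = 0.2723
risk, unexposed residents = 209/1263 = 0.1655
RR = 0.2723 / 0.1655 = 1.65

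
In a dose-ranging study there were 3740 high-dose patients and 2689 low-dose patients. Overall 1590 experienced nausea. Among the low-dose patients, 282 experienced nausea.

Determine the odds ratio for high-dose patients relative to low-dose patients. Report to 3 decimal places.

4.591

high-dose patients with the outcome: 1590 − 282 = 1308
high-dose patients without the outcome: 3740 − 1308 = 2432
low-dose patients without the outcome: 2689 − 282 = 2407
OR = (1308 × 2407) / (2432 × 282) = 3148356/685824 ≈ 4.591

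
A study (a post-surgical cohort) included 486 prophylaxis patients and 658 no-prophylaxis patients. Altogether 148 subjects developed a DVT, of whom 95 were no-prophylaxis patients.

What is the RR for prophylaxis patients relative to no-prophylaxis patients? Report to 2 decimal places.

prophylaxis patients with the outcome: 148 − 95 = 53
prophylaxis patients without the outcome: 486 − 53 = 433
no-prophylaxis patients without the outcome: 658 − 95 = 563
risk, prophylaxis patients = 53/486 = 0.1091
risk, no-prophylaxis patients = 95/658 = 0.1444
RR = 0.1091 / 0.1444 = 0.76

RR = 0.76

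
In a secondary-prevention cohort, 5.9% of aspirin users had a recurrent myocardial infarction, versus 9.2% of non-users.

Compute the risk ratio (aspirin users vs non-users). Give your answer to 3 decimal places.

RR = 0.0590 / 0.0920 = 0.641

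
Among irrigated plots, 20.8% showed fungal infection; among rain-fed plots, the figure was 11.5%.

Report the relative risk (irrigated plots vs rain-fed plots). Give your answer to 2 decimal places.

RR = 0.2080 / 0.1150 = 1.81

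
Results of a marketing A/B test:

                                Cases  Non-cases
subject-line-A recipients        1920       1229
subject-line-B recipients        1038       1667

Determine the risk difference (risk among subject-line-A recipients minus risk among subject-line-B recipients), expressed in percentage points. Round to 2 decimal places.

risk, subject-line-A recipients = 1920/3149 = 0.6097
risk, subject-line-B recipients = 1038/2705 = 0.3837
risk difference = 0.6097 − 0.3837 = 0.2260 → 22.60 percentage points

RD = 22.60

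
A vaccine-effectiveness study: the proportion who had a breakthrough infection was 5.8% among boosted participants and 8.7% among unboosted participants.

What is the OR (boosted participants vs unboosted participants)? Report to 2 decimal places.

OR ≈ 0.65

odds, boosted participants = 0.0580/0.9420 = 0.0616
odds, unboosted participants = 0.0870/0.9130 = 0.0953
OR = 0.0616 / 0.0953 = 0.65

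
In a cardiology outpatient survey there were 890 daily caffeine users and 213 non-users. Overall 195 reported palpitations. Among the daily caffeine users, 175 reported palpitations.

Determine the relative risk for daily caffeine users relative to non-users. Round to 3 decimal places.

daily caffeine users without the outcome: 890 − 175 = 715
non-users with the outcome: 195 − 175 = 20
non-users without the outcome: 213 − 20 = 193
risk, daily caffeine users = 175/890 = 0.1966
risk, non-users = 20/213 = 0.0939
RR = 0.1966 / 0.0939 = 2.094

2.094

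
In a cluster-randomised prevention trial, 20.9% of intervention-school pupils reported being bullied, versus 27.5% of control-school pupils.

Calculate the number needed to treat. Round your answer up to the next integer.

NNT ≈ 16

absolute risk difference = 0.066000
1 / 0.066000 = 15.152 → round up → 16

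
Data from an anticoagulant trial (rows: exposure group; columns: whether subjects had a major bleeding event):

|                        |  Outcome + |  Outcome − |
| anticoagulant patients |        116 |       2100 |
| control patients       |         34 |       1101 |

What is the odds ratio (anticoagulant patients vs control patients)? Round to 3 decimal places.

OR = (116 × 1101) / (2100 × 34) = 127716/71400 ≈ 1.789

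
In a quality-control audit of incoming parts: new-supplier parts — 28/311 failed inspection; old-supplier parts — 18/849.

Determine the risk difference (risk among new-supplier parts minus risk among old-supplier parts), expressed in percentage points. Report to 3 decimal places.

risk, new-supplier parts = 28/311 = 0.09003
risk, old-supplier parts = 18/849 = 0.02120
risk difference = 0.09003 − 0.02120 = 0.06883 → 6.883 percentage points

6.883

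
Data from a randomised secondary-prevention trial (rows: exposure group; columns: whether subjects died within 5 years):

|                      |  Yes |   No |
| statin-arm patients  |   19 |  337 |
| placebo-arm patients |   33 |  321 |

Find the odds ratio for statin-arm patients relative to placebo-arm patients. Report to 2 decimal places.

odds, statin-arm patients = 19/337 = 0.0564
odds, placebo-arm patients = 33/321 = 0.1028
OR = 0.0564 / 0.1028 = 0.55

OR = 0.55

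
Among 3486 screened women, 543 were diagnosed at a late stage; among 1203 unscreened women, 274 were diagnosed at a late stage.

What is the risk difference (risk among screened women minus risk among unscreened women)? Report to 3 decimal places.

RD = -0.072

risk, screened women = 543/3486 = 0.1558
risk, unscreened women = 274/1203 = 0.2278
risk difference = 0.1558 − 0.2278 = -0.072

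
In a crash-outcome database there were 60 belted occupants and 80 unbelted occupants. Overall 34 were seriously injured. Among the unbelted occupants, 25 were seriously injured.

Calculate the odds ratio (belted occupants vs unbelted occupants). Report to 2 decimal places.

belted occupants with the outcome: 34 − 25 = 9
belted occupants without the outcome: 60 − 9 = 51
unbelted occupants without the outcome: 80 − 25 = 55
odds, belted occupants = 9/51 = 0.1765
odds, unbelted occupants = 25/55 = 0.4545
OR = 0.1765 / 0.4545 = 0.39

0.39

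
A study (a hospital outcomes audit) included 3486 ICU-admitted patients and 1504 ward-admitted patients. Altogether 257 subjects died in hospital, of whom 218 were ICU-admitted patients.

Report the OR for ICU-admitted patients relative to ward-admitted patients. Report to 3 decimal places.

ICU-admitted patients without the outcome: 3486 − 218 = 3268
ward-admitted patients with the outcome: 257 − 218 = 39
ward-admitted patients without the outcome: 1504 − 39 = 1465
odds, ICU-admitted patients = 218/3268 = 0.06671
odds, ward-admitted patients = 39/1465 = 0.02662
OR = 0.06671 / 0.02662 = 2.506

2.506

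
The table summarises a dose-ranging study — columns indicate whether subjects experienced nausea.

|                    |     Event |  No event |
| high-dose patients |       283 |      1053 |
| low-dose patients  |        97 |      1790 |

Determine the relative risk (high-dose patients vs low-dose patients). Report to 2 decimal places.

RR ≈ 4.12

risk, high-dose patients = 283/1336 = 0.2118
risk, low-dose patients = 97/1887 = 0.0514
RR = 0.2118 / 0.0514 = 4.12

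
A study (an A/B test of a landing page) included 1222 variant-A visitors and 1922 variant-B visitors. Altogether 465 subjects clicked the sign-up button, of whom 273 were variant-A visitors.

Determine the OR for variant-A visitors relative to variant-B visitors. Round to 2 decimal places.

OR: 2.59

variant-A visitors without the outcome: 1222 − 273 = 949
variant-B visitors with the outcome: 465 − 273 = 192
variant-B visitors without the outcome: 1922 − 192 = 1730
odds, variant-A visitors = 273/949 = 0.2877
odds, variant-B visitors = 192/1730 = 0.1110
OR = 0.2877 / 0.1110 = 2.59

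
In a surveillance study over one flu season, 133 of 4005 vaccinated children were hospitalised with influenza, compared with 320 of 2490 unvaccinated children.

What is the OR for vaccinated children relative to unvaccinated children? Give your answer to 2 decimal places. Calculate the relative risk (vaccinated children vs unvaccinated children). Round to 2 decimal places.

OR = (133 × 2170) / (3872 × 320) = 288610/1239040 ≈ 0.23
risk, vaccinated children = 133/4005 = 0.03321
risk, unvaccinated children = 320/2490 = 0.12851
RR = 0.03321 / 0.12851 = 0.26

OR = 0.23; RR = 0.26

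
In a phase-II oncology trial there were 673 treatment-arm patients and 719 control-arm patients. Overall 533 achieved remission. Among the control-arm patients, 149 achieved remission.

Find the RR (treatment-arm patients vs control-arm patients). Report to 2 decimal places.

2.75

treatment-arm patients with the outcome: 533 − 149 = 384
treatment-arm patients without the outcome: 673 − 384 = 289
control-arm patients without the outcome: 719 − 149 = 570
risk, treatment-arm patients = 384/673 = 0.5706
risk, control-arm patients = 149/719 = 0.2072
RR = 0.5706 / 0.2072 = 2.75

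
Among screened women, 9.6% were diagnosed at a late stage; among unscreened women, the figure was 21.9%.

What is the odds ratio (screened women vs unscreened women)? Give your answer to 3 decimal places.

odds, screened women = 0.0960/0.9040 = 0.1062
odds, unscreened women = 0.2190/0.7810 = 0.2804
OR = 0.1062 / 0.2804 = 0.379

OR = 0.379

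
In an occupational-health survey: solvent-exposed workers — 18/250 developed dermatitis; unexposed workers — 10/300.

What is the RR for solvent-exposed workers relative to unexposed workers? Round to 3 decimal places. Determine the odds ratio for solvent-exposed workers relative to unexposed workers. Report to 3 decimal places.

RR = 2.160; OR = 2.250

risk, solvent-exposed workers = 18/250 = 0.07200
risk, unexposed workers = 10/300 = 0.03333
RR = 0.07200 / 0.03333 = 2.160
OR = (18 × 290) / (232 × 10) = 5220/2320 ≈ 2.250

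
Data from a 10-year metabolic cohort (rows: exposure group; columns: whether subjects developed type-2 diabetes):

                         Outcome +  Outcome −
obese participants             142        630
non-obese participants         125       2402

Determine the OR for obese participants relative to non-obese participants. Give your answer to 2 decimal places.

OR = (142 × 2402) / (630 × 125) = 341084/78750 ≈ 4.33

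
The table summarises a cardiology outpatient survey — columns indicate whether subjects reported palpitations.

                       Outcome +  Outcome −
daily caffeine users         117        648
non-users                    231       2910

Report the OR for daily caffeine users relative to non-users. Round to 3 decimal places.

2.275

odds, daily caffeine users = 117/648 = 0.1806
odds, non-users = 231/2910 = 0.0794
OR = 0.1806 / 0.0794 = 2.275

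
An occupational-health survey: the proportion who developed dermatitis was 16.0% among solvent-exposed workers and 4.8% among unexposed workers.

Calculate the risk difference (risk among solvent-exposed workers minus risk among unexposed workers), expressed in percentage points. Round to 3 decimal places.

risk difference = 0.16000 − 0.04800 = 0.11200 → 11.200 percentage points

RD ≈ 11.200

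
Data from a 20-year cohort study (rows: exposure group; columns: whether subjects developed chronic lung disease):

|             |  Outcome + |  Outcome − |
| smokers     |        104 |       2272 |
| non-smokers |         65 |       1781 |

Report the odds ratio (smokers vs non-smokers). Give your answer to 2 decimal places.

OR = (104 × 1781) / (2272 × 65) = 185224/147680 ≈ 1.25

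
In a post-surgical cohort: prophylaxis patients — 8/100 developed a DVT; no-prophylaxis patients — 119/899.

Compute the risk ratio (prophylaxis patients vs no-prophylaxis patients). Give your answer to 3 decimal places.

risk, prophylaxis patients = 8/100 = 0.0800
risk, no-prophylaxis patients = 119/899 = 0.1324
RR = 0.0800 / 0.1324 = 0.604

RR ≈ 0.604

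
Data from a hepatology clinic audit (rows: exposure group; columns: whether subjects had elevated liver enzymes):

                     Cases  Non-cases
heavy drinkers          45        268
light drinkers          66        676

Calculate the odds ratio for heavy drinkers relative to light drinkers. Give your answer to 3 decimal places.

OR = (45 × 676) / (268 × 66) = 30420/17688 ≈ 1.720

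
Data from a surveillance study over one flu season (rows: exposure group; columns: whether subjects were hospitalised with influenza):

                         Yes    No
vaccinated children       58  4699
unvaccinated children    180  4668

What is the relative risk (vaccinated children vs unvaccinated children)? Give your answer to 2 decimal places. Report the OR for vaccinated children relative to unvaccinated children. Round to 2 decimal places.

risk, vaccinated children = 58/4757 = 0.01219
risk, unvaccinated children = 180/4848 = 0.03713
RR = 0.01219 / 0.03713 = 0.33
OR = (58 × 4668) / (4699 × 180) = 270744/845820 ≈ 0.32

RR = 0.33; OR = 0.32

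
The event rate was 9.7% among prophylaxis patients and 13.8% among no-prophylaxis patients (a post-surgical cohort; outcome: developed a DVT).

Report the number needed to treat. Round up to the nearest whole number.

absolute risk difference = 0.041000
1 / 0.041000 = 24.390 → round up → 25

NNT = 25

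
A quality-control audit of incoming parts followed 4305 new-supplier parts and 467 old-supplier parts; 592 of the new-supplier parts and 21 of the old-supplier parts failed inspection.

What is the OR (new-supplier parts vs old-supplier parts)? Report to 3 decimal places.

OR = (592 × 446) / (3713 × 21) = 264032/77973 ≈ 3.386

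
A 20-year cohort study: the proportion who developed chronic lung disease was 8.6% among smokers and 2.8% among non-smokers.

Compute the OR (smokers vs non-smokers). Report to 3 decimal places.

3.266

odds, smokers = 0.08600/0.91400 = 0.09409
odds, non-smokers = 0.02800/0.97200 = 0.02881
OR = 0.09409 / 0.02881 = 3.266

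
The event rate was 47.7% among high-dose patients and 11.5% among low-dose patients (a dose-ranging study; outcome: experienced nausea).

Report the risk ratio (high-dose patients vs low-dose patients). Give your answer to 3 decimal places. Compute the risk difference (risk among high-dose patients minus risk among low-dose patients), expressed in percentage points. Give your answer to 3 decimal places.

RR = 4.148; RD = 36.200

RR = 0.4770 / 0.1150 = 4.148
risk difference = 0.4770 − 0.1150 = 0.3620 → 36.200 percentage points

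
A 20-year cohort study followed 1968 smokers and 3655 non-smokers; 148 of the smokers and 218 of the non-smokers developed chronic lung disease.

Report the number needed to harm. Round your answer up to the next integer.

risk, smokers = 148/1968 = 0.075203
risk, non-smokers = 218/3655 = 0.059644
absolute risk difference = 0.015559
1 / 0.015559 = 64.271 → round up → 65

65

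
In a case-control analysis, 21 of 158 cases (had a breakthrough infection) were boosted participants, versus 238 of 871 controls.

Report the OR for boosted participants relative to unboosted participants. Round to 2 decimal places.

OR = (21 × 633) / (238 × 137) = 13293/32606 ≈ 0.41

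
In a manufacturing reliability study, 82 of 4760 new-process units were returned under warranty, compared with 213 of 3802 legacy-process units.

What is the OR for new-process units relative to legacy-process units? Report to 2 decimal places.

odds, new-process units = 82/4678 = 0.01753
odds, legacy-process units = 213/3589 = 0.05935
OR = 0.01753 / 0.05935 = 0.30

OR ≈ 0.30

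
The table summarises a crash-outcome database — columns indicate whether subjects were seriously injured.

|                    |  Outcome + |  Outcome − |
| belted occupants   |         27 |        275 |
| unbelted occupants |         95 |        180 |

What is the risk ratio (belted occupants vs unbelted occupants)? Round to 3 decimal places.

risk, belted occupants = 27/302 = 0.0894
risk, unbelted occupants = 95/275 = 0.3455
RR = 0.0894 / 0.3455 = 0.259

RR ≈ 0.259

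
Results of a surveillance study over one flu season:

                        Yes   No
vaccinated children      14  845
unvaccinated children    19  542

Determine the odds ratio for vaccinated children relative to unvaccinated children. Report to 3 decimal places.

0.473

odds, vaccinated children = 14/845 = 0.01657
odds, unvaccinated children = 19/542 = 0.03506
OR = 0.01657 / 0.03506 = 0.473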